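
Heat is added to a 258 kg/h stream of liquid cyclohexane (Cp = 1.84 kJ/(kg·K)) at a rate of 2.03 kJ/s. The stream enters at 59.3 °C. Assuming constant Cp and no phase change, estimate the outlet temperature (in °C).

T_out = 74.7 °C

Q = 2.03 kJ/s = 7308 kJ/h
ΔT = Q/(ṁ·Cp) = 7308/(258×1.84) = 15.394 K
T_out = 59.3 + 15.394 = 74.694 °C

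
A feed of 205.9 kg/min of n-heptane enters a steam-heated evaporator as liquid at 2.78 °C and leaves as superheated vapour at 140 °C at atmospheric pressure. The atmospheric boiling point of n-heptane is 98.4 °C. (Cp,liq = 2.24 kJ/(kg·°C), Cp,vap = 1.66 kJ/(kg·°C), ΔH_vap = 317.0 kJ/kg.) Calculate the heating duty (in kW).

liquid 2.78→98.4 °C: 214.19 kJ/kg
vaporisation at 98.4 °C: 317 kJ/kg
vapour 98.4→140 °C: 69.056 kJ/kg
Δh = 214.19 + 317 + 69.056 = 600.24 kJ/kg
Q = ṁ·Δh = 205.9 kg/min × 600.24 kJ/kg = 123590 kJ/min
|Q| = 2059.8 kW

Q = 2060 kW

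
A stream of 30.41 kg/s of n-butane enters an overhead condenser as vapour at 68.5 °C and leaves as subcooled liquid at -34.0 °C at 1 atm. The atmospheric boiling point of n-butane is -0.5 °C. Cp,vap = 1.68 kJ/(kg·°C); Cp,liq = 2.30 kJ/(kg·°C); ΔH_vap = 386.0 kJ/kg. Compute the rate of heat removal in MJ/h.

vapour 68.5→-0.5 °C: -115.92 kJ/kg
condensation at -0.5 °C: -386 kJ/kg
liquid -0.5→-34.0 °C: -77.05 kJ/kg
Δh = -115.92 + -386 + -77.05 = -578.97 kJ/kg
Q = ṁ·Δh = 30.41 kg/s × -578.97 kJ/kg = -17606 kJ/s
|Q| = 17606 kW = 63383 MJ/h

Q_c = 63400 MJ/h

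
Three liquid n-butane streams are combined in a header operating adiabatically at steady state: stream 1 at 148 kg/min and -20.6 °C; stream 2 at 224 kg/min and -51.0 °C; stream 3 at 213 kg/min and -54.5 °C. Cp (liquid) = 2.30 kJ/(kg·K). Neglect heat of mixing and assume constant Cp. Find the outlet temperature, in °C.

T_out = -44.6 °C

No heat crosses the boundary, so H_out = H_in.
T_out = Σ ṁᵢCp,ᵢTᵢ / Σ ṁᵢCp,ᵢ
      = -59987 / 1345.5 = -44.583 °C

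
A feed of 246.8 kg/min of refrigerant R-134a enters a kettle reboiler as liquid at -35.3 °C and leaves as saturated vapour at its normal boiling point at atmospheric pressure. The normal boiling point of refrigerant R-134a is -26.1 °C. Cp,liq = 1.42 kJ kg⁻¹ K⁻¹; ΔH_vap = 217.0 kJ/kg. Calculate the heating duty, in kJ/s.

liquid -35.3→-26.1 °C: 13.064 kJ/kg
vaporisation at -26.1 °C: 217 kJ/kg
Δh = 13.064 + 217 = 230.06 kJ/kg
Q = ṁ·Δh = 246.8 kg/min × 230.06 kJ/kg = 56780 kJ/min
|Q| = 946.33 kW

Q = 946 kJ/s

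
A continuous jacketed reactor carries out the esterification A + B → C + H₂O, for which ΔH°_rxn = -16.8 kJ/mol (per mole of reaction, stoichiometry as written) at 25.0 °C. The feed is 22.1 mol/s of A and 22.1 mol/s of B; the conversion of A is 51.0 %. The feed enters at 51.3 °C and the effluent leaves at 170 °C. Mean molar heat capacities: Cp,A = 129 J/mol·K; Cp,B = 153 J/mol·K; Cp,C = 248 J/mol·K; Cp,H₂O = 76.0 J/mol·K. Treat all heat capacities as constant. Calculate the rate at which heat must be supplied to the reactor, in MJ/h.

Q_in = 2230 MJ/h

Extent of reaction ξ = 0.510 × 22.1 = 11.271 mol/s
Reaction term: ξ·ΔH°_rxn = 11.271 × -16.8 = -189.35 kJ/s
Sensible, feed 51.3→25 °C: -163.91 kJ/s
Outlet flows (mol/s): A 10.829, B 10.829, C 11.271, H₂O 11.271
Sensible, products 25→170 °C: 972.31 kJ/s
Q = ΔH = 619.05 kJ/s = 619.05 kW
Heat supplied = 2228.6 MJ/h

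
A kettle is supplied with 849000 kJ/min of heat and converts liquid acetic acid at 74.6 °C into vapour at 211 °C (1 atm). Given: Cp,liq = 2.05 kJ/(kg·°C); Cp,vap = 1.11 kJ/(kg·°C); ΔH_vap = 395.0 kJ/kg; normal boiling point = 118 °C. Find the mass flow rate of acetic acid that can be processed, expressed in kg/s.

ṁ = 24.1 kg/s

Δh = 2.05×(118−74.6) + 395.0 + 1.11×(211−118) = 587.2 kJ/kg
Q = 849000 kJ/min = 14150 kJ/s = 14150 kJ/s
ṁ = Q/Δh = 14150 / 587.2 = 24.097 kg/s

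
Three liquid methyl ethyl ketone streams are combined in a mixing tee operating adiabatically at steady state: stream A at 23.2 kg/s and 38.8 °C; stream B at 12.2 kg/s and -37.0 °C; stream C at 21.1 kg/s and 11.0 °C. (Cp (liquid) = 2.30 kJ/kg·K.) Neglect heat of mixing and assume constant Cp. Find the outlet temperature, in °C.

No heat crosses the boundary, so H_out = H_in.
Σ ṁᵢCp,ᵢTᵢ = 23.2×2.30×38.8 + 12.2×2.30×-37.0 + 21.1×2.30×11.0 = 1566
Σ ṁᵢCp,ᵢ = 23.2×2.30 + 12.2×2.30 + 21.1×2.30 = 129.95
T_out = 1566 / 129.95 = 12.051 °C

T_out = 12.1 °C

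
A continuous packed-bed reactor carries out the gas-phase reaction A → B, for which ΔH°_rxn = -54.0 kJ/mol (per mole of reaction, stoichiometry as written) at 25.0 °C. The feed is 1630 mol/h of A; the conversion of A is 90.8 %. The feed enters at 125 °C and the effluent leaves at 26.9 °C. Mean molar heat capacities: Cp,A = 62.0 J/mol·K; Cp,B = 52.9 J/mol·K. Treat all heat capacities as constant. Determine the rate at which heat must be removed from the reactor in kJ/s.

Q_out = 25.0 kJ/s

Extent of reaction ξ = 0.908 × 1630 = 1480 mol/h
Reaction term: ξ·ΔH°_rxn = 1480 × -54.0 = -79922 kJ/h
Sensible, feed 125→25 °C: -10106 kJ/h
Outlet flows (mol/h): A 149.96, B 1480
Sensible, products 25→26.9 °C: 166.42 kJ/h
Q = ΔH = -89862 kJ/h = -24.962 kW
Heat removed = 24.962 kJ/s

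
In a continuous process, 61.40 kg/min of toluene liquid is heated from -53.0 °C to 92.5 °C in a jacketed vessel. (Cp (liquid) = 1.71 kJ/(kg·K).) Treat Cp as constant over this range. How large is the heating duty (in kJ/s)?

Q = 255 kJ/s

Q = ṁ·Cp·ΔT = 61.40 × 1.71 × (92.5 − -53.0) = 15277 kJ/min
Converting: 15277 / 60 s = 254.61 kW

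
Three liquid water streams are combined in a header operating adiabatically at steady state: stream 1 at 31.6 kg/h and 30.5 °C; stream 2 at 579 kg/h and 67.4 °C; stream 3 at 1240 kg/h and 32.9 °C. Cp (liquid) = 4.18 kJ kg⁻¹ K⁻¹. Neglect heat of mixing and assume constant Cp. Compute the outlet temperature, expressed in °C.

Adiabatic, steady state ⇒ Σ ṁᵢCp,ᵢ(T_out − Tᵢ) = 0
T_out = Σ ṁᵢCp,ᵢTᵢ / Σ ṁᵢCp,ᵢ
      = 337680 / 7735.5 = 43.653 °C

T_out = 43.7 °C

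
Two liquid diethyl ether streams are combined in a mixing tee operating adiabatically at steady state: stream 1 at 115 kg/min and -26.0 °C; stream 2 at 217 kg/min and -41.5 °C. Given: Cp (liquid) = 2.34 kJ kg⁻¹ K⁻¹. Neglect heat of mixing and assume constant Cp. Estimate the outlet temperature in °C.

T_out = -36.1 °C

Adiabatic, steady state ⇒ Σ ṁᵢCp,ᵢ(T_out − Tᵢ) = 0
Σ ṁᵢCp,ᵢTᵢ = 115×2.34×-26.0 + 217×2.34×-41.5 = -28069
Σ ṁᵢCp,ᵢ = 115×2.34 + 217×2.34 = 776.88
T_out = -28069 / 776.88 = -36.131 °C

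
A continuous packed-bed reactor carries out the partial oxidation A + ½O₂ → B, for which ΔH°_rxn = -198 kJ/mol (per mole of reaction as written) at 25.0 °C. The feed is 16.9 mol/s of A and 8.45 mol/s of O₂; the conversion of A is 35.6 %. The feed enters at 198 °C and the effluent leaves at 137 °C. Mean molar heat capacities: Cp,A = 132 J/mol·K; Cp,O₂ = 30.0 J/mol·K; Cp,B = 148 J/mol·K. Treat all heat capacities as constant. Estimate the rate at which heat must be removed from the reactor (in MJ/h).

Q_out = 4830 MJ/h

Extent of reaction ξ = 0.356 × 16.9 = 6.0164 mol/s
Reaction term: ξ·ΔH°_rxn = 6.0164 × -198 = -1191.2 kJ/s
Sensible, feed 198→25 °C: -429.78 kJ/s
Outlet flows (mol/s): A 10.884, O₂ 5.4418, B 6.0164
Sensible, products 25→137 °C: 278.92 kJ/s
Q = ΔH = -1342.1 kJ/s = -1342.1 kW
Heat removed = 4831.6 MJ/h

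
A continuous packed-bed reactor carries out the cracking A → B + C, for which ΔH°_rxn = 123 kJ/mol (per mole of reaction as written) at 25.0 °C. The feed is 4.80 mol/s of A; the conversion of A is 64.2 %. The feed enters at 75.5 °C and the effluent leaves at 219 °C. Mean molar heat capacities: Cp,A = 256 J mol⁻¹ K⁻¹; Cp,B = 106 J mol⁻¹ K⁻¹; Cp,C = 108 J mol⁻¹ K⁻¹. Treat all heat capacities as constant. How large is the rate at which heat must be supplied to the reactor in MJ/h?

Extent of reaction ξ = 0.642 × 4.80 = 3.0816 mol/s
Reaction term: ξ·ΔH°_rxn = 3.0816 × 123 = 379.04 kJ/s
Sensible, feed 75.5→25 °C: -62.054 kJ/s
Outlet flows (mol/s): A 1.7184, B 3.0816, C 3.0816
Sensible, products 25→219 °C: 213.28 kJ/s
Q = ΔH = 530.26 kJ/s = 530.26 kW
Heat supplied = 1908.9 MJ/h

Q_in = 1910 MJ/h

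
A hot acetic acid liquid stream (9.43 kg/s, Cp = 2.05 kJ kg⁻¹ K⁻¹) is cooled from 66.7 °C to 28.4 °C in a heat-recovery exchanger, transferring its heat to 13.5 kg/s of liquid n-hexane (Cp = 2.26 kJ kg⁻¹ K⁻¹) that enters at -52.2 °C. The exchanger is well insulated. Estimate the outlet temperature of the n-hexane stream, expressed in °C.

Heat released by hot stream: Q = 9.43 × 2.05 × (66.7 − 28.4) = 740.4 kJ/s
Energy balance on cold side (adiabatic exchanger): Q = ṁ_c·Cp_c·(T_c,out − T_c,in)
T_c,out = -52.2 + 740.4/(13.5 × 2.26) = -27.933 °C

T_c,out = -27.9 °C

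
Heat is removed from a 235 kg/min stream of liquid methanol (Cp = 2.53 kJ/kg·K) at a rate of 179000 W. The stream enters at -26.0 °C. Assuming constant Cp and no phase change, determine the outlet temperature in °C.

Q = 179000 W = 10740 kJ/min
ΔT = Q/(ṁ·Cp) = 10740/(235×2.53) = 18.064 K
T_out = -26.0 − 18.064 = -44.064 °C

T_out = -44.1 °C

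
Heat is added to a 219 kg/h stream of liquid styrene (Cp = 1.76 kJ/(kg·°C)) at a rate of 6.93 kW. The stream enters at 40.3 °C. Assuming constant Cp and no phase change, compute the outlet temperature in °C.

Q = 6.93 kW = 24948 kJ/h
ΔT = Q/(ṁ·Cp) = 24948/(219×1.76) = 64.726 K
T_out = 40.3 + 64.726 = 105.03 °C

T_out = 105 °C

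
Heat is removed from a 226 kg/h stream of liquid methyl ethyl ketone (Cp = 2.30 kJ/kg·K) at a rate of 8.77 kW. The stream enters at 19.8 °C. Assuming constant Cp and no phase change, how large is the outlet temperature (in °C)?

T_out = -40.9 °C

Q = 8.77 kW = 31572 kJ/h
ΔT = Q/(ṁ·Cp) = 31572/(226×2.30) = 60.739 K
T_out = 19.8 − 60.739 = -40.939 °C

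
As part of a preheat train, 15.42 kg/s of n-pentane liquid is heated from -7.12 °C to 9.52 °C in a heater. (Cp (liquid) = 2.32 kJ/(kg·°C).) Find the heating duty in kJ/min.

Q = 35700 kJ/min

Q = ṁ·Cp·ΔT = 15.42 × 2.32 × (9.52 − -7.12) = 595.29 kJ/s
Heating duty = 35717 kJ/min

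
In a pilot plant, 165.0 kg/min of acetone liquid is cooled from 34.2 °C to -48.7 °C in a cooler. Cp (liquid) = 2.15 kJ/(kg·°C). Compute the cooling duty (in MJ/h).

Q = ṁ·Cp·ΔT = 165.0 × 2.15 × (-48.7 − 34.2) = -29409 kJ/min
Converting: 29409 / 60 s = 490.15 kW
Cooling duty = 1764.5 MJ/h

Q_c = 1760 MJ/h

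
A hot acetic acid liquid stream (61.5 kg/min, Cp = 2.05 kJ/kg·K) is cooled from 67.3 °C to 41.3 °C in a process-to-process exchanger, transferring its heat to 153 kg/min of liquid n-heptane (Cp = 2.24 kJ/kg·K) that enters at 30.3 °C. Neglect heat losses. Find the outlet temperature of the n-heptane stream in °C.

T_c,out = 39.9 °C

Heat released by hot stream: Q = 61.5 × 2.05 × (67.3 − 41.3) = 3277.9 kJ/min
Energy balance on cold side (adiabatic exchanger): Q = ṁ_c·Cp_c·(T_c,out − T_c,in)
T_c,out = 30.3 + 3277.9/(153 × 2.24) = 39.865 °C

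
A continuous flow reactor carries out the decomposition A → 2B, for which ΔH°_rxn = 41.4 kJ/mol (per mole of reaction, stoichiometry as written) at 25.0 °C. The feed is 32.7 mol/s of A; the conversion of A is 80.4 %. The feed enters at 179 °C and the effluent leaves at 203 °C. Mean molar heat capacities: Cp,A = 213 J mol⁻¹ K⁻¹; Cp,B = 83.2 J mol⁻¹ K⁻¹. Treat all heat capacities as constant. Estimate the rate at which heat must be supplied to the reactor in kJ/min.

Q_in = 62300 kJ/min

Extent of reaction ξ = 0.804 × 32.7 = 26.291 mol/s
Reaction term: ξ·ΔH°_rxn = 26.291 × 41.4 = 1088.4 kJ/s
Sensible, feed 179→25 °C: -1072.6 kJ/s
Outlet flows (mol/s): A 6.4092, B 52.582
Sensible, products 25→203 °C: 1021.7 kJ/s
Q = ΔH = 1037.5 kJ/s = 1037.5 kW
Heat supplied = 62251 kJ/min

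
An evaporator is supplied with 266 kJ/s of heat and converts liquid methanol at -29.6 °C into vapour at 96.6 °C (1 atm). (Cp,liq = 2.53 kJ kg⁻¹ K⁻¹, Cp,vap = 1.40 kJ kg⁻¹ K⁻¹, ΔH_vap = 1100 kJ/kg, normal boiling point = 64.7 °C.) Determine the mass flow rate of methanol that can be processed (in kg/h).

Δh = 2.53×(64.7−-29.6) + 1100 + 1.40×(96.6−64.7) = 1383.2 kJ/kg
Q = 266 kJ/s = 266 kJ/s = 957600 kJ/h
ṁ = Q/Δh = 957600 / 1383.2 = 692.29 kg/h

ṁ = 692 kg/h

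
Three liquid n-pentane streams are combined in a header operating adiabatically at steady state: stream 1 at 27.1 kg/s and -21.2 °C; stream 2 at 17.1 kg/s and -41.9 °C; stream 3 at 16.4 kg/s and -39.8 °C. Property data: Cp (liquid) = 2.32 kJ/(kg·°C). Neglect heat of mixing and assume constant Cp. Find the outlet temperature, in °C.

No heat crosses the boundary, so H_out = H_in.
Σ ṁᵢCp,ᵢTᵢ = 27.1×2.32×-21.2 + 17.1×2.32×-41.9 + 16.4×2.32×-39.8 = -4509.5
Σ ṁᵢCp,ᵢ = 27.1×2.32 + 17.1×2.32 + 16.4×2.32 = 140.59
T_out = -4509.5 / 140.59 = -32.075 °C

T_out = -32.1 °C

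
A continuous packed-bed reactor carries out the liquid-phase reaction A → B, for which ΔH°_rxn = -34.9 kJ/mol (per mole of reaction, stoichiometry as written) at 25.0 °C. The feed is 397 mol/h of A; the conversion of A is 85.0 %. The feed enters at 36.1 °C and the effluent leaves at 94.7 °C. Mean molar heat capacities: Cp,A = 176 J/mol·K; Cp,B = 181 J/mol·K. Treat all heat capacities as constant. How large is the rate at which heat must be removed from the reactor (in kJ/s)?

Extent of reaction ξ = 0.850 × 397 = 337.45 mol/h
Reaction term: ξ·ΔH°_rxn = 337.45 × -34.9 = -11777 kJ/h
Sensible, feed 36.1→25 °C: -775.58 kJ/h
Outlet flows (mol/h): A 59.55, B 337.45
Sensible, products 25→94.7 °C: 4987.7 kJ/h
Q = ΔH = -7564.9 kJ/h = -2.1014 kW
Heat removed = 2.1014 kJ/s

Q_out = 2.10 kJ/s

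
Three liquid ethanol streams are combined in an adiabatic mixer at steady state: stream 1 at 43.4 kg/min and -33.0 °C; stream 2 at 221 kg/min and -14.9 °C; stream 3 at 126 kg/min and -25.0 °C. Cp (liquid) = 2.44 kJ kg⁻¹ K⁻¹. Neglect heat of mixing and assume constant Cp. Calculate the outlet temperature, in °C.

T_out = -20.2 °C

Adiabatic, steady state ⇒ Σ ṁᵢCp,ᵢ(T_out − Tᵢ) = 0
T_out = Σ ṁᵢCp,ᵢTᵢ / Σ ṁᵢCp,ᵢ
      = -19215 / 952.58 = -20.172 °C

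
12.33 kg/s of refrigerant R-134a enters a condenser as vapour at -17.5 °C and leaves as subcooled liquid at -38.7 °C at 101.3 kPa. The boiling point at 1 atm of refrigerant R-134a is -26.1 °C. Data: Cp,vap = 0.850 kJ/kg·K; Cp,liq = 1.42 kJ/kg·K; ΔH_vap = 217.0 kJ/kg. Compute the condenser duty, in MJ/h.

vapour -17.5→-26.1 °C: -7.31 kJ/kg
condensation at -26.1 °C: -217 kJ/kg
liquid -26.1→-38.7 °C: -17.892 kJ/kg
Δh = -7.31 + -217 + -17.892 = -242.2 kJ/kg
Q = ṁ·Δh = 12.33 kg/s × -242.2 kJ/kg = -2986.4 kJ/s
|Q| = 2986.4 kW = 10751 MJ/h

Q_c = 10800 MJ/h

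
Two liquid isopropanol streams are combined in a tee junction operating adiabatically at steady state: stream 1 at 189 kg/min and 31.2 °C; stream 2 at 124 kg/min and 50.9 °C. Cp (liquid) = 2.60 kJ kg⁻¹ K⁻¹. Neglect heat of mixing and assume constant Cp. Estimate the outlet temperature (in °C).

T_out = 39.0 °C

Energy balance with Q = 0: Σ ṁᵢCp,ᵢ(T_out − Tᵢ) = 0
T_out = Σ ṁᵢCp,ᵢTᵢ / Σ ṁᵢCp,ᵢ
      = 31742 / 813.8 = 39.004 °C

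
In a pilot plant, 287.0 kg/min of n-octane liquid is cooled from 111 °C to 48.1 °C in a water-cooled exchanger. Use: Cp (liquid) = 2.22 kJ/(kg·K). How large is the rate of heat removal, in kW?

Q_c = 668 kW

Q = ṁ·Cp·ΔT = 287.0 × 2.22 × (48.1 − 111) = -40076 kJ/min
Converting: 40076 / 60 s = 667.94 kW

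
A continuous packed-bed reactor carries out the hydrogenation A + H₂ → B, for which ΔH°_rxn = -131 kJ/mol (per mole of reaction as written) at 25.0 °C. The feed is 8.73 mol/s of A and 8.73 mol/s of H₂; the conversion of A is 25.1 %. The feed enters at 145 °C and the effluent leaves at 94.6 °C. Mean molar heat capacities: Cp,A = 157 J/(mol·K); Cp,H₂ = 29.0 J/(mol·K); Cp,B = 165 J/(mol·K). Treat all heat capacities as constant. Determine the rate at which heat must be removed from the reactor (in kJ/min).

Q_out = 22300 kJ/min

Extent of reaction ξ = 0.251 × 8.73 = 2.1912 mol/s
Reaction term: ξ·ΔH°_rxn = 2.1912 × -131 = -287.05 kJ/s
Sensible, feed 145→25 °C: -194.85 kJ/s
Outlet flows (mol/s): A 6.5388, H₂ 6.5388, B 2.1912
Sensible, products 25→94.6 °C: 109.81 kJ/s
Q = ΔH = -372.09 kJ/s = -372.09 kW
Heat removed = 22326 kJ/min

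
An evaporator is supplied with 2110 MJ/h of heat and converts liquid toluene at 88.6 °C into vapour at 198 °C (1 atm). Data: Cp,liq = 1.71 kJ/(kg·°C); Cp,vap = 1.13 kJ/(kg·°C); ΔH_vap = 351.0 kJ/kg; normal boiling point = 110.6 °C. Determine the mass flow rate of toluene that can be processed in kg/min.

Δh = 1.71×(110.6−88.6) + 351.0 + 1.13×(198−110.6) = 487.38 kJ/kg
Q = 2110 MJ/h = 586.11 kJ/s = 35167 kJ/min
ṁ = Q/Δh = 35167 / 487.38 = 72.154 kg/min

ṁ = 72.2 kg/min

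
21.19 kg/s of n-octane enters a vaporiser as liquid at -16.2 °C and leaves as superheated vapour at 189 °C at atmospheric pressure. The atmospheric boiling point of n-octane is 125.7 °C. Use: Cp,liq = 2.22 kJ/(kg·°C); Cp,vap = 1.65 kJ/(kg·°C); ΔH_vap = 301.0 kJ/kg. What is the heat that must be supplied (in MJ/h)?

liquid -16.2→125.7 °C: 315.02 kJ/kg
vaporisation at 125.7 °C: 301 kJ/kg
vapour 125.7→189 °C: 104.44 kJ/kg
Δh = 315.02 + 301 + 104.44 = 720.46 kJ/kg
Q = ṁ·Δh = 21.19 kg/s × 720.46 kJ/kg = 15267 kJ/s
|Q| = 15267 kW = 54960 MJ/h

Q = 55000 MJ/h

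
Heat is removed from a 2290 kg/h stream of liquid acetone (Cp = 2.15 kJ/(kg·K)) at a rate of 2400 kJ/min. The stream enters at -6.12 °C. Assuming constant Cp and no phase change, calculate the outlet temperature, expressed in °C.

T_out = -35.4 °C

Q = 2400 kJ/min = 144000 kJ/h
ΔT = Q/(ṁ·Cp) = 144000/(2290×2.15) = 29.247 K
T_out = -6.12 − 29.247 = -35.367 °C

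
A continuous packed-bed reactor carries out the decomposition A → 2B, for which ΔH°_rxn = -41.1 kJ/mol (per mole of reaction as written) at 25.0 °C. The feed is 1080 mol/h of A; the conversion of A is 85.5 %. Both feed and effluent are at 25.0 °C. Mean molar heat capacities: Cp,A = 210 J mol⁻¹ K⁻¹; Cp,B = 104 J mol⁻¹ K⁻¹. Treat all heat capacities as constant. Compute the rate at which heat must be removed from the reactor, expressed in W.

Extent of reaction ξ = 0.855 × 1080 = 923.4 mol/h
Reaction term: ξ·ΔH°_rxn = 923.4 × -41.1 = -37952 kJ/h
Q = ΔH = -37952 kJ/h = -10.542 kW
Heat removed = 10542 W

Q_out = 10500 W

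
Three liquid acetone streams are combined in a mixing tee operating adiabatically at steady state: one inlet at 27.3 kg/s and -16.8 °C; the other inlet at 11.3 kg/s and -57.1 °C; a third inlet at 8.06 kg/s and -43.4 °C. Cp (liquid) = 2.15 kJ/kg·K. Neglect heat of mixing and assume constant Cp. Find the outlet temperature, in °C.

T_out = -31.2 °C

Energy balance with Q = 0: Σ ṁᵢCp,ᵢ(T_out − Tᵢ) = 0
Σ ṁᵢCp,ᵢTᵢ = 27.3×2.15×-16.8 + 11.3×2.15×-57.1 + 8.06×2.15×-43.4 = -3125.4
Σ ṁᵢCp,ᵢ = 27.3×2.15 + 11.3×2.15 + 8.06×2.15 = 100.32
T_out = -3125.4 / 100.32 = -31.155 °C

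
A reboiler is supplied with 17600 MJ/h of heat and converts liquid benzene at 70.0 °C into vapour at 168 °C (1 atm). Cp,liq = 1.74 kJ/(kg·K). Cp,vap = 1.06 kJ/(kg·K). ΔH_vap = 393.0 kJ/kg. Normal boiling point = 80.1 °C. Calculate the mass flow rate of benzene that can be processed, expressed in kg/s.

ṁ = 9.71 kg/s

Δh = 1.74×(80.1−70.0) + 393.0 + 1.06×(168−80.1) = 503.75 kJ/kg
Q = 17600 MJ/h = 4888.9 kJ/s = 4888.9 kJ/s
ṁ = Q/Δh = 4888.9 / 503.75 = 9.705 kg/s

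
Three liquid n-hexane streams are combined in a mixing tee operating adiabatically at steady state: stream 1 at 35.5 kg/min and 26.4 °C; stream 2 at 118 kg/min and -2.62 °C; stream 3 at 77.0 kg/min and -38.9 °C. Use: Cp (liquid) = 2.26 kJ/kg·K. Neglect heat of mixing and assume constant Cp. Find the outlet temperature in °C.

T_out = -10.3 °C

Adiabatic, steady state ⇒ Σ ṁᵢCp,ᵢ(T_out − Tᵢ) = 0
T_out = Σ ṁᵢCp,ᵢTᵢ / Σ ṁᵢCp,ᵢ
      = -5350 / 520.93 = -10.27 °C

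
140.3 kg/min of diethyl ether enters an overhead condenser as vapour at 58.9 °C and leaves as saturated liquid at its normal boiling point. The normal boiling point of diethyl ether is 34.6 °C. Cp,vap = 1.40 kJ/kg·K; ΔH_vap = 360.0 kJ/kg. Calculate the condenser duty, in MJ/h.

Q_c = 3320 MJ/h

vapour 58.9→34.6 °C: -34.02 kJ/kg
condensation at 34.6 °C: -360 kJ/kg
Δh = -34.02 + -360 = -394.02 kJ/kg
Q = ṁ·Δh = 140.3 kg/min × -394.02 kJ/kg = -55281 kJ/min
|Q| = 921.35 kW = 3316.9 MJ/h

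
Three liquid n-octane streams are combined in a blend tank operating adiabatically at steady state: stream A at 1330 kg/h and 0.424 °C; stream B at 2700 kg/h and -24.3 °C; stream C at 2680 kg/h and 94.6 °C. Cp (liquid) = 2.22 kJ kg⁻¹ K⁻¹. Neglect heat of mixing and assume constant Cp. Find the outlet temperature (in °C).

Energy balance with Q = 0: Σ ṁᵢCp,ᵢ(T_out − Tᵢ) = 0
Σ ṁᵢCp,ᵢTᵢ = 1330×2.22×0.424 + 2700×2.22×-24.3 + 2680×2.22×94.6 = 418430
Σ ṁᵢCp,ᵢ = 1330×2.22 + 2700×2.22 + 2680×2.22 = 14896
T_out = 418430 / 14896 = 28.09 °C

T_out = 28.1 °C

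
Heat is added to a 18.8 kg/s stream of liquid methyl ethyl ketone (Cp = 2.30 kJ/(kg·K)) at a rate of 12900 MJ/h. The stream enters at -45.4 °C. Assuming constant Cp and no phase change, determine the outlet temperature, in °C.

Q = 12900 MJ/h = 3583.3 kJ/s
ΔT = Q/(ṁ·Cp) = 3583.3/(18.8×2.30) = 82.871 K
T_out = -45.4 + 82.871 = 37.471 °C

T_out = 37.5 °C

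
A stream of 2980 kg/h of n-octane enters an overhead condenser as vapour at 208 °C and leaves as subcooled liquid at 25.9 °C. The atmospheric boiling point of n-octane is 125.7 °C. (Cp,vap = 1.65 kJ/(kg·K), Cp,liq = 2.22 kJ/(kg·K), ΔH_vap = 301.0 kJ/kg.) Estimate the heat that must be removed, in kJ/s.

Q_c = 545 kJ/s

vapour 208→125.7 °C: -135.79 kJ/kg
condensation at 125.7 °C: -301 kJ/kg
liquid 125.7→25.9 °C: -221.56 kJ/kg
Δh = -135.79 + -301 + -221.56 = -658.35 kJ/kg
Q = ṁ·Δh = 2980 kg/h × -658.35 kJ/kg = -1.9619e+06 kJ/h
|Q| = 544.97 kW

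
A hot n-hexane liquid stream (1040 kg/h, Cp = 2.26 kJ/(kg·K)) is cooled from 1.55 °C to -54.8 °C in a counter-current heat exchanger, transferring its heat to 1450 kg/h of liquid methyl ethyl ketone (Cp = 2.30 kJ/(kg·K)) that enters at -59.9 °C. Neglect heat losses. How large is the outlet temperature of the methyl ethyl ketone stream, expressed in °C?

T_c,out = -20.2 °C

Heat released by hot stream: Q = 1040 × 2.26 × (1.55 − -54.8) = 132450 kJ/h
Energy balance on cold side (adiabatic exchanger): Q = ṁ_c·Cp_c·(T_c,out − T_c,in)
T_c,out = -59.9 + 132450/(1450 × 2.30) = -20.186 °C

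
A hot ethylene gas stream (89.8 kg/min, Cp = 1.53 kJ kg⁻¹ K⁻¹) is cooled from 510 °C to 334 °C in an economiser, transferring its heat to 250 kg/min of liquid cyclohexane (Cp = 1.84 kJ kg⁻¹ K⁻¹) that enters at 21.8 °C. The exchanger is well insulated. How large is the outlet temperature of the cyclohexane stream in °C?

Heat released by hot stream: Q = 89.8 × 1.53 × (510 − 334) = 24181 kJ/min
Energy balance on cold side (adiabatic exchanger): Q = ṁ_c·Cp_c·(T_c,out − T_c,in)
T_c,out = 21.8 + 24181/(250 × 1.84) = 74.368 °C

T_c,out = 74.4 °C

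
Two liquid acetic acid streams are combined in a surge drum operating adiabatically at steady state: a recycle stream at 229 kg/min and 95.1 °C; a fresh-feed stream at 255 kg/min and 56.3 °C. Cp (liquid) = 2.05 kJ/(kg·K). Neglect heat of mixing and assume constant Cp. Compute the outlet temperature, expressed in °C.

Adiabatic, steady state ⇒ Σ ṁᵢCp,ᵢ(T_out − Tᵢ) = 0
T_out = Σ ṁᵢCp,ᵢTᵢ / Σ ṁᵢCp,ᵢ
      = 74076 / 992.2 = 74.658 °C

T_out = 74.7 °C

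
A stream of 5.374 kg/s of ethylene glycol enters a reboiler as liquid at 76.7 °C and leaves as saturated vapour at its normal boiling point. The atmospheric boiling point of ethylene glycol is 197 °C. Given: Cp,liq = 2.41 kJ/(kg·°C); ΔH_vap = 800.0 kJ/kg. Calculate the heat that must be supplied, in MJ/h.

Q = 21100 MJ/h

liquid 76.7→197 °C: 289.92 kJ/kg
vaporisation at 197 °C: 800 kJ/kg
Δh = 289.92 + 800 = 1089.9 kJ/kg
Q = ṁ·Δh = 5.374 kg/s × 1089.9 kJ/kg = 5857.2 kJ/s
|Q| = 5857.2 kW = 21086 MJ/h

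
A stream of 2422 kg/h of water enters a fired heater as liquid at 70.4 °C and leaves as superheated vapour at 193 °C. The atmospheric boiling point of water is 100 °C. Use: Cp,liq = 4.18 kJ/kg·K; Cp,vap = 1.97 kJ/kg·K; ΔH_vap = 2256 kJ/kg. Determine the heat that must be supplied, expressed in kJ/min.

Q = 103000 kJ/min

liquid 70.4→100 °C: 123.73 kJ/kg
vaporisation at 100 °C: 2256 kJ/kg
vapour 100→193 °C: 183.21 kJ/kg
Δh = 123.73 + 2256 + 183.21 = 2562.9 kJ/kg
Q = ṁ·Δh = 2422 kg/h × 2562.9 kJ/kg = 6.2074e+06 kJ/h
|Q| = 1724.3 kW = 103460 kJ/min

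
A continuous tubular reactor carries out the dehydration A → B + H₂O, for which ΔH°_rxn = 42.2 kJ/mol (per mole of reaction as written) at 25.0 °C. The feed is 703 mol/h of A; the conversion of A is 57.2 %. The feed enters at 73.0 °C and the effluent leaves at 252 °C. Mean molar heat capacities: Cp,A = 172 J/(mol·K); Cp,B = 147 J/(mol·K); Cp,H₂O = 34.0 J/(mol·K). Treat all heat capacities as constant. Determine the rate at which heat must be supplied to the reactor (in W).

Q_in = 11000 W

Extent of reaction ξ = 0.572 × 703 = 402.12 mol/h
Reaction term: ξ·ΔH°_rxn = 402.12 × 42.2 = 16969 kJ/h
Sensible, feed 73.0→25 °C: -5804 kJ/h
Outlet flows (mol/h): A 300.88, B 402.12, H₂O 402.12
Sensible, products 25→252 °C: 28269 kJ/h
Q = ΔH = 39435 kJ/h = 10.954 kW
Heat supplied = 10954 W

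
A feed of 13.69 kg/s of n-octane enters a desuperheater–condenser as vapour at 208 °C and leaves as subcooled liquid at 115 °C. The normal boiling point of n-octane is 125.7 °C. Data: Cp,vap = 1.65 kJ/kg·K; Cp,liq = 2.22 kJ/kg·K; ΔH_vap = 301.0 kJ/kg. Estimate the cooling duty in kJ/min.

Q_c = 378000 kJ/min

vapour 208→125.7 °C: -135.79 kJ/kg
condensation at 125.7 °C: -301 kJ/kg
liquid 125.7→115 °C: -23.754 kJ/kg
Δh = -135.79 + -301 + -23.754 = -460.55 kJ/kg
Q = ṁ·Δh = 13.69 kg/s × -460.55 kJ/kg = -6304.9 kJ/s
|Q| = 6304.9 kW = 378290 kJ/min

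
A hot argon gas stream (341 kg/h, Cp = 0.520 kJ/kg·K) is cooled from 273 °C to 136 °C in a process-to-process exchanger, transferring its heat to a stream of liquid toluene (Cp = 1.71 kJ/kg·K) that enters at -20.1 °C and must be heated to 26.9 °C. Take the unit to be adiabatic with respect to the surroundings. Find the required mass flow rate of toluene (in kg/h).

ṁ_c = 302 kg/h

Heat released by hot stream: Q = 341 × 0.520 × (273 − 136) = 24293 kJ/h
Energy balance on cold side (adiabatic exchanger): Q = ṁ_c·Cp_c·(T_c,out − T_c,in)
ṁ_c = 24293 / [1.71 × (26.9 − -20.1)] = 302.26 kg/h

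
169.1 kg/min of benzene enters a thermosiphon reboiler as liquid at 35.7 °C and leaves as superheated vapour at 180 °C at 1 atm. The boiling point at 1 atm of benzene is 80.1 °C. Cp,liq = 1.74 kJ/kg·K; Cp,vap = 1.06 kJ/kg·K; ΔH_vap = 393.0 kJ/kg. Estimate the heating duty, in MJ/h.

liquid 35.7→80.1 °C: 77.256 kJ/kg
vaporisation at 80.1 °C: 393 kJ/kg
vapour 80.1→180 °C: 105.89 kJ/kg
Δh = 77.256 + 393 + 105.89 = 576.15 kJ/kg
Q = ṁ·Δh = 169.1 kg/min × 576.15 kJ/kg = 97427 kJ/min
|Q| = 1623.8 kW = 5845.6 MJ/h

Q = 5850 MJ/h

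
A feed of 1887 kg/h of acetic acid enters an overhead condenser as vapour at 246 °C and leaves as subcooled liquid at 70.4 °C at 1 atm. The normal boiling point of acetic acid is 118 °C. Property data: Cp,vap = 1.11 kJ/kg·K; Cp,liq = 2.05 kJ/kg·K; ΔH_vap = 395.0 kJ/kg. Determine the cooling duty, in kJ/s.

vapour 246→118 °C: -142.08 kJ/kg
condensation at 118 °C: -395 kJ/kg
liquid 118→70.4 °C: -97.58 kJ/kg
Δh = -142.08 + -395 + -97.58 = -634.66 kJ/kg
Q = ṁ·Δh = 1887 kg/h × -634.66 kJ/kg = -1.1976e+06 kJ/h
|Q| = 332.67 kW

Q_c = 333 kJ/s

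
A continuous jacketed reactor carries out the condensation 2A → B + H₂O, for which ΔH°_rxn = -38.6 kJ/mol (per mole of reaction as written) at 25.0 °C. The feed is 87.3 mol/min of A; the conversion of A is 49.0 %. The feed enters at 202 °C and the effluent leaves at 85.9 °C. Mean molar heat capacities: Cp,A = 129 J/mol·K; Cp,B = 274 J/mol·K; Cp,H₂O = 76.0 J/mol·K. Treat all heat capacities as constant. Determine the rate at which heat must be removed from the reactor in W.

Q_out = 33600 W

Extent of reaction ξ = 0.490 × 87.3 / 2 = 21.389 mol/min
Reaction term: ξ·ΔH°_rxn = 21.389 × -38.6 = -825.6 kJ/min
Sensible, feed 202→25 °C: -1993.3 kJ/min
Outlet flows (mol/min): A 44.523, B 21.389, H₂O 21.389
Sensible, products 25→85.9 °C: 805.67 kJ/min
Q = ΔH = -2013.2 kJ/min = -33.554 kW
Heat removed = 33554 W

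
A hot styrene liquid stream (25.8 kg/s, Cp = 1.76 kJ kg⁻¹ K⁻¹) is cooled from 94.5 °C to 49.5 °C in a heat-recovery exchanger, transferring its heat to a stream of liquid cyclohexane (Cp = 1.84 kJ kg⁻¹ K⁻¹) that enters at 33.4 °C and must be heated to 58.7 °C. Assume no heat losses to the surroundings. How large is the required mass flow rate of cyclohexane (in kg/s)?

ṁ_c = 43.9 kg/s

Heat released by hot stream: Q = 25.8 × 1.76 × (94.5 − 49.5) = 2043.4 kJ/s
Energy balance on cold side (adiabatic exchanger): Q = ṁ_c·Cp_c·(T_c,out − T_c,in)
ṁ_c = 2043.4 / [1.84 × (58.7 − 33.4)] = 43.894 kg/s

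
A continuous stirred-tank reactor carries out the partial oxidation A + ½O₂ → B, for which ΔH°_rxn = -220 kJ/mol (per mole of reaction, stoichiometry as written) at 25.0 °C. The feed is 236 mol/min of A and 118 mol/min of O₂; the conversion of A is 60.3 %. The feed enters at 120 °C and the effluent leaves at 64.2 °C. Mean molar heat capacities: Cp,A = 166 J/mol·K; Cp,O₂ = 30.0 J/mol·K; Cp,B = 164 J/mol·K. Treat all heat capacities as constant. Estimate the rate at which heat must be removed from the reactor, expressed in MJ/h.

Extent of reaction ξ = 0.603 × 236 = 142.31 mol/min
Reaction term: ξ·ΔH°_rxn = 142.31 × -220 = -31308 kJ/min
Sensible, feed 120→25 °C: -4058 kJ/min
Outlet flows (mol/min): A 93.692, O₂ 46.846, B 142.31
Sensible, products 25→64.2 °C: 1579.6 kJ/min
Q = ΔH = -33786 kJ/min = -563.1 kW
Heat removed = 2027.2 MJ/h

Q_out = 2030 MJ/h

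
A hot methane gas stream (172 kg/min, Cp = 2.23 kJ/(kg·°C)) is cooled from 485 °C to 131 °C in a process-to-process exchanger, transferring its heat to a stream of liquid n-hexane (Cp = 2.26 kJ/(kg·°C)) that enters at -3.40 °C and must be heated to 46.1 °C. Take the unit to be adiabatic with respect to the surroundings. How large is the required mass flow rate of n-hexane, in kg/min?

Heat released by hot stream: Q = 172 × 2.23 × (485 − 131) = 135780 kJ/min
Energy balance on cold side (adiabatic exchanger): Q = ṁ_c·Cp_c·(T_c,out − T_c,in)
ṁ_c = 135780 / [2.26 × (46.1 − -3.40)] = 1213.7 kg/min

ṁ_c = 1210 kg/min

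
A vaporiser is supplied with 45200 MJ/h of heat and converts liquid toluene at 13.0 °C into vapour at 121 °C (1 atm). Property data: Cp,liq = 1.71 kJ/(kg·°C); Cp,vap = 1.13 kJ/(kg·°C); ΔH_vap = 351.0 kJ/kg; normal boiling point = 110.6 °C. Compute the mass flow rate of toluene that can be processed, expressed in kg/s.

ṁ = 23.7 kg/s

Δh = 1.71×(110.6−13.0) + 351.0 + 1.13×(121−110.6) = 529.65 kJ/kg
Q = 45200 MJ/h = 12556 kJ/s = 12556 kJ/s
ṁ = Q/Δh = 12556 / 529.65 = 23.705 kg/s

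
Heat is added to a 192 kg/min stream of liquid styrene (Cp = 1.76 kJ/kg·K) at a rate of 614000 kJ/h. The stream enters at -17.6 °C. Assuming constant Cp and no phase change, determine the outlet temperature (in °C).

Q = 614000 kJ/h = 10233 kJ/min
ΔT = Q/(ṁ·Cp) = 10233/(192×1.76) = 30.283 K
T_out = -17.6 + 30.283 = 12.683 °C

T_out = 12.7 °C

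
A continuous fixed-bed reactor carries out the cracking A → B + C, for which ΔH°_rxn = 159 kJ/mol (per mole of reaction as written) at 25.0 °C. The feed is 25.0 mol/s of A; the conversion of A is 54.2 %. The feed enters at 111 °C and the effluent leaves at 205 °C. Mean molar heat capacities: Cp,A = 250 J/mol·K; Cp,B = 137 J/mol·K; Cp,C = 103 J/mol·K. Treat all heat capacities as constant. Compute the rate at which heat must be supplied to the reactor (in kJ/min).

Extent of reaction ξ = 0.542 × 25.0 = 13.55 mol/s
Reaction term: ξ·ΔH°_rxn = 13.55 × 159 = 2154.5 kJ/s
Sensible, feed 111→25 °C: -537.5 kJ/s
Outlet flows (mol/s): A 11.45, B 13.55, C 13.55
Sensible, products 25→205 °C: 1100.6 kJ/s
Q = ΔH = 2717.6 kJ/s = 2717.6 kW
Heat supplied = 163050 kJ/min

Q_in = 163000 kJ/min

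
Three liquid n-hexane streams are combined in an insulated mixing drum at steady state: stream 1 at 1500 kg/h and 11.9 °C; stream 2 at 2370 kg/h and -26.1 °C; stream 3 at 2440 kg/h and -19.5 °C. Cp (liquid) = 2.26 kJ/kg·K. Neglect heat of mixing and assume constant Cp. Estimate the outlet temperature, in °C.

Adiabatic, steady state ⇒ Σ ṁᵢCp,ᵢ(T_out − Tᵢ) = 0
Σ ṁᵢCp,ᵢTᵢ = 1500×2.26×11.9 + 2370×2.26×-26.1 + 2440×2.26×-19.5 = -206990
Σ ṁᵢCp,ᵢ = 1500×2.26 + 2370×2.26 + 2440×2.26 = 14261
T_out = -206990 / 14261 = -14.515 °C

T_out = -14.5 °C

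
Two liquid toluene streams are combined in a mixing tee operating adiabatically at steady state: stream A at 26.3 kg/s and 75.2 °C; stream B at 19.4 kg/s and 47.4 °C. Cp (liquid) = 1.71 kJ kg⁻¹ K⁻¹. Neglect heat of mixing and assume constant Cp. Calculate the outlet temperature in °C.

No heat crosses the boundary, so H_out = H_in.
T_out = Σ ṁᵢCp,ᵢTᵢ / Σ ṁᵢCp,ᵢ
      = 4954.4 / 78.147 = 63.399 °C

T_out = 63.4 °C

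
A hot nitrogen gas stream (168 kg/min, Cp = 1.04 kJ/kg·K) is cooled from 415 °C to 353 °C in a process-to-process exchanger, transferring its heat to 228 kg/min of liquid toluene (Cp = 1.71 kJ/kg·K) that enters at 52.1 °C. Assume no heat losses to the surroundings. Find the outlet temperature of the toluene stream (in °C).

Heat released by hot stream: Q = 168 × 1.04 × (415 − 353) = 10833 kJ/min
Energy balance on cold side (adiabatic exchanger): Q = ṁ_c·Cp_c·(T_c,out − T_c,in)
T_c,out = 52.1 + 10833/(228 × 1.71) = 79.885 °C

T_c,out = 79.9 °C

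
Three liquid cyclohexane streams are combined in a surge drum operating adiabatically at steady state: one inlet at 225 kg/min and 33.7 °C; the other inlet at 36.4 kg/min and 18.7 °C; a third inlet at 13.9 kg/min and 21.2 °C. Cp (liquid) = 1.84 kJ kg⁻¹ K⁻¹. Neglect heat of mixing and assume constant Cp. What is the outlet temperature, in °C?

T_out = 31.1 °C

Adiabatic, steady state ⇒ Σ ṁᵢCp,ᵢ(T_out − Tᵢ) = 0
Σ ṁᵢCp,ᵢTᵢ = 225×1.84×33.7 + 36.4×1.84×18.7 + 13.9×1.84×21.2 = 15746
Σ ṁᵢCp,ᵢ = 225×1.84 + 36.4×1.84 + 13.9×1.84 = 506.55
T_out = 15746 / 506.55 = 31.086 °C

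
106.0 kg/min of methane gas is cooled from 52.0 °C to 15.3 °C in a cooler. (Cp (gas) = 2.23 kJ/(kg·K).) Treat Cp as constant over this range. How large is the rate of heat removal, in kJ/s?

Q_c = 145 kJ/s

Q = ṁ·Cp·ΔT = 106.0 × 2.23 × (15.3 − 52.0) = -8675.1 kJ/min
Converting: 8675.1 / 60 s = 144.59 kW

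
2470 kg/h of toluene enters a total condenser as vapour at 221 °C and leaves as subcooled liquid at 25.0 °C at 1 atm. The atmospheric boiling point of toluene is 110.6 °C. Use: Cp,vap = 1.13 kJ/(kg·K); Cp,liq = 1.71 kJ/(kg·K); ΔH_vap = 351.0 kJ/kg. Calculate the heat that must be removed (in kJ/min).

vapour 221→110.6 °C: -124.75 kJ/kg
condensation at 110.6 °C: -351 kJ/kg
liquid 110.6→25.0 °C: -146.38 kJ/kg
Δh = -124.75 + -351 + -146.38 = -622.13 kJ/kg
Q = ṁ·Δh = 2470 kg/h × -622.13 kJ/kg = -1.5367e+06 kJ/h
|Q| = 426.85 kW = 25611 kJ/min

Q_c = 25600 kJ/min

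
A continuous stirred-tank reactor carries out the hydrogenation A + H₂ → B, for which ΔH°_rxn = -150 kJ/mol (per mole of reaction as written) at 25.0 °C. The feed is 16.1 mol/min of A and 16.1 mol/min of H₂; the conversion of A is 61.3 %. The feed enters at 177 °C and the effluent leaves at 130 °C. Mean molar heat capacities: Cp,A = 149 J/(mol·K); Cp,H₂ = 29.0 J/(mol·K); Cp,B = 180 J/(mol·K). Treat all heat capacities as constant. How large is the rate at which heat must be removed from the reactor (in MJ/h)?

Q_out = 96.8 MJ/h

Extent of reaction ξ = 0.613 × 16.1 = 9.8693 mol/min
Reaction term: ξ·ΔH°_rxn = 9.8693 × -150 = -1480.4 kJ/min
Sensible, feed 177→25 °C: -435.6 kJ/min
Outlet flows (mol/min): A 6.2307, H₂ 6.2307, B 9.8693
Sensible, products 25→130 °C: 302.98 kJ/min
Q = ΔH = -1613 kJ/min = -26.884 kW
Heat removed = 96.781 MJ/h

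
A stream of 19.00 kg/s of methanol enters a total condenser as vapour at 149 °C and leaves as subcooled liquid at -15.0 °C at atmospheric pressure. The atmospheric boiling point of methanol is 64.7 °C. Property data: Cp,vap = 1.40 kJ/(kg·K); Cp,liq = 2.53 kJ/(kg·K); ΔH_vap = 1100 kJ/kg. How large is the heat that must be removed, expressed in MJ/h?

vapour 149→64.7 °C: -118.02 kJ/kg
condensation at 64.7 °C: -1100 kJ/kg
liquid 64.7→-15.0 °C: -201.64 kJ/kg
Δh = -118.02 + -1100 + -201.64 = -1419.7 kJ/kg
Q = ṁ·Δh = 19.00 kg/s × -1419.7 kJ/kg = -26974 kJ/s
|Q| = 26974 kW = 97105 MJ/h

Q_c = 97100 MJ/h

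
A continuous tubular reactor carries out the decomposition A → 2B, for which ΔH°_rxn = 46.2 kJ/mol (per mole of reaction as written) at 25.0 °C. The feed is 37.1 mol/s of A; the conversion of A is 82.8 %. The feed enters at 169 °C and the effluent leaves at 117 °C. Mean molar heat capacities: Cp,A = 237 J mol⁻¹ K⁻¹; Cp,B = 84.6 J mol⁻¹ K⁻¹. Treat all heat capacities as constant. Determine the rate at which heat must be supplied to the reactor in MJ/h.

Extent of reaction ξ = 0.828 × 37.1 = 30.719 mol/s
Reaction term: ξ·ΔH°_rxn = 30.719 × 46.2 = 1419.2 kJ/s
Sensible, feed 169→25 °C: -1266.1 kJ/s
Outlet flows (mol/s): A 6.3812, B 61.438
Sensible, products 25→117 °C: 617.32 kJ/s
Q = ΔH = 770.38 kJ/s = 770.38 kW
Heat supplied = 2773.4 MJ/h

Q_in = 2770 MJ/h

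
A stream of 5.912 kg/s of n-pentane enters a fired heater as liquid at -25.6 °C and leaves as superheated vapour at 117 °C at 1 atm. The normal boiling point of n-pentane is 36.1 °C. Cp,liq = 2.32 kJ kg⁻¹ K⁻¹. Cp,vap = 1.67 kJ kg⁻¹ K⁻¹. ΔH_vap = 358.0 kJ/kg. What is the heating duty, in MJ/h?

liquid -25.6→36.1 °C: 143.14 kJ/kg
vaporisation at 36.1 °C: 358 kJ/kg
vapour 36.1→117 °C: 135.1 kJ/kg
Δh = 143.14 + 358 + 135.1 = 636.25 kJ/kg
Q = ṁ·Δh = 5.912 kg/s × 636.25 kJ/kg = 3761.5 kJ/s
|Q| = 3761.5 kW = 13541 MJ/h

Q = 13500 MJ/h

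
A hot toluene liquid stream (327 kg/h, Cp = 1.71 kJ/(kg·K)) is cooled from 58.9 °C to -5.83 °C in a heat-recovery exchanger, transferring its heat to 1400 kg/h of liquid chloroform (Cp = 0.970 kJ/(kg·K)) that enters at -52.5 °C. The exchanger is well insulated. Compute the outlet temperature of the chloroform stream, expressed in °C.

Heat released by hot stream: Q = 327 × 1.71 × (58.9 − -5.83) = 36195 kJ/h
Energy balance on cold side (adiabatic exchanger): Q = ṁ_c·Cp_c·(T_c,out − T_c,in)
T_c,out = -52.5 + 36195/(1400 × 0.970) = -25.847 °C

T_c,out = -25.8 °C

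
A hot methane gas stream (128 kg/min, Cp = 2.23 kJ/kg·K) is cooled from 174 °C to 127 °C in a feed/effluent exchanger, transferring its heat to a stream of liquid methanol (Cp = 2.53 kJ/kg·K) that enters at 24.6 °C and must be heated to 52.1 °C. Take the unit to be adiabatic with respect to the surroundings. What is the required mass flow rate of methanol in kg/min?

ṁ_c = 193 kg/min

Heat released by hot stream: Q = 128 × 2.23 × (174 − 127) = 13416 kJ/min
Energy balance on cold side (adiabatic exchanger): Q = ṁ_c·Cp_c·(T_c,out − T_c,in)
ṁ_c = 13416 / [2.53 × (52.1 − 24.6)] = 192.82 kg/min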